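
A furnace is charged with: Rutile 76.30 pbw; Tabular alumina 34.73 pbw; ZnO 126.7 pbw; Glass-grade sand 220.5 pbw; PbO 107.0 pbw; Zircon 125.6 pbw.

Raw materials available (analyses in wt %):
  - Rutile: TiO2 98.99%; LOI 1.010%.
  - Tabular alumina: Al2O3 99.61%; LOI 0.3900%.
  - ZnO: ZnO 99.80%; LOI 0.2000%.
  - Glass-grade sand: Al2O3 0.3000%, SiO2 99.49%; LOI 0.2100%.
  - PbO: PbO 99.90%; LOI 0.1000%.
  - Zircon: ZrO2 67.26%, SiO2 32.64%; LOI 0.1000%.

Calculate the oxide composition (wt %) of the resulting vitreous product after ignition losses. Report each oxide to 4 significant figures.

Glass mass = 689.0 pbw (batch 690.8 − LOI 1.855).
Composition: ZrO2 12.26%, ZnO 18.35%, TiO2 10.96%, Al2O3 5.117%, SiO2 37.79%, PbO 15.51%

Mid-chain values are printed (rounded to 4 significant figures) on the page — full float precision is kept in every operation — every reported result includes exactly one rounding; derived quantities (LOI, yield, totals, net glass mass, six oxide percentages) are recomputed from the batch weights at 689.0 pbw of glass at exact precision, exactly as printed in the problem or the answer.
Oxide-by-oxide delivered mass:
  ZrO2: 125.6·0.6726 = 84.48 pbw
  ZnO: 126.7·0.9980 = 126.4 pbw
  TiO2: 76.30·0.9899 = 75.53 pbw
  Al2O3: 34.73·0.9961 + 220.5·0.003000 = 35.26 pbw
  SiO2: 220.5·0.9949 + 125.6·0.3264 = 260.4 pbw
  PbO: 107.0·0.9990 = 106.9 pbw
LOI: 76.30·0.01010 + 34.73·0.003900 + 126.7·0.002000 + 220.5·0.002100 + 107.0·0.001000 + 125.6·0.001000 = 1.855 pbw
Glass mass = batch − LOI = 690.8 − 1.855 = 689.0 pbw (the oxide masses sum to this)
each oxide over glass, ×100, is wt %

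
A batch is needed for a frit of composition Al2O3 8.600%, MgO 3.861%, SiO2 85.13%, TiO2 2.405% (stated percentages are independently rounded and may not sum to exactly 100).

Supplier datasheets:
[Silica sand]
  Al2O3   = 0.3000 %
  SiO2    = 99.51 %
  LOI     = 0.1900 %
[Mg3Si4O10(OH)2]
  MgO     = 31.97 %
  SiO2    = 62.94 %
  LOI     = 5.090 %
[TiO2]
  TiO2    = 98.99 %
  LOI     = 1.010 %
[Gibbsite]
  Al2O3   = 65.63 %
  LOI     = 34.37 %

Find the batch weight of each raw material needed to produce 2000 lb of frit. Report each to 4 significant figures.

Batch per 2000 lb frit:
  Silica sand: 1558 lb
  Mg3Si4O10(OH)2: 241.5 lb
  TiO2: 48.59 lb
  Gibbsite: 255.0 lb
Total batch = 2103 lb; LOI loss = 103.4 lb; yield = 95.08%

The whole derivation keeps full float precision end to end. Values along the way are shown, rounded to four significant figures, at each printed step; every reported value takes a single rounding — derived quantities (glass mass, ignition loss, yield, totals, four oxide percentages) are computed from the batch weights for 2000 lb of glass in exact precision as quoted within the question or the answer.
Oxide-by-oxide targets in 2000 lb frit:
  Al2O3: 8.600% × 2000 = 172.0 lb
  MgO: 3.861% × 2000 = 77.22 lb
  SiO2: 85.13% × 2000 = 1703 lb
  TiO2: 2.405% × 2000 = 48.10 lb
Balance tally, oxide-wise, applying the batch weights above, for the quoted basis mass (sum by sum, the targets are met given rounding of the digits):
  Al2O3: 1558·0.003000 + 255.0·0.6563 = 172.0 lb (target 172.0 lb)
  MgO: 241.5·0.3197 = 77.21 lb (target 77.22 lb)
  SiO2: 1558·0.9951 + 241.5·0.6294 = 1702 lb (target 1703 lb)
  TiO2: 48.59·0.9899 = 48.10 lb (target 48.10 lb)
The glass-mass cross-check: batch Σ − ignition loss = 2000 lb (summing oxide targets gives 2000 lb; basis as stated: 2000 lb — deltas are rounding alone).
Adding the batch up: Σ batch = 2103 lb; ignition loss, Σ(batch × LOI) = 103.4 lb; yield: glass divided by total = 95.08%.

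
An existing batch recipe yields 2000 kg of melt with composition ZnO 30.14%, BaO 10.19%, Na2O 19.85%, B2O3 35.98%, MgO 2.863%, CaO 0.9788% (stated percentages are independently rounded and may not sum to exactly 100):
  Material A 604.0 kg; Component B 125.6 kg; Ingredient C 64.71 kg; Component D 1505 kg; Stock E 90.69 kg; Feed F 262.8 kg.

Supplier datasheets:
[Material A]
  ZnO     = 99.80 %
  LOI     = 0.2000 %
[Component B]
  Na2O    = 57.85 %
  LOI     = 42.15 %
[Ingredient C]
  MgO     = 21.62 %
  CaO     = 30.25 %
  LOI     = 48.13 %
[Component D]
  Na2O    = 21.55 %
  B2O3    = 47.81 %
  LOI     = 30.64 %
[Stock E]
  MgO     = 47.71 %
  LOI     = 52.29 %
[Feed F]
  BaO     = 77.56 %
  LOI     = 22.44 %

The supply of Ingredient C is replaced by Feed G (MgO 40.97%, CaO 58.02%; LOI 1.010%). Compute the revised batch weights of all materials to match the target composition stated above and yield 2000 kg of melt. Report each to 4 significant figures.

Revised batch per 2000 kg melt:
  Material A: 604.0 kg
  Component B: 125.6 kg
  Feed G: 33.74 kg
  Component D: 1505 kg
  Stock E: 91.04 kg
  Feed F: 262.8 kg
Total batch = 2622 kg; LOI loss = 622.2 kg

Each numeric step runs at exact precision from start to finish; working values are displayed rounded to four significant figures alongside each step; a single rounding produces every reported number; all derived quantities are carried from the batch weights per 2000 kg of glass in full float precision (six oxide percentages, LOI, net glass mass, the totals, the yield) exactly as shown in the question or the answer.
Oxide-by-oxide targets in 2000 kg melt:
  ZnO: 30.14% × 2000 = 602.8 kg
  BaO: 10.19% × 2000 = 203.8 kg
  Na2O: 19.85% × 2000 = 397.0 kg
  B2O3: 35.98% × 2000 = 719.6 kg
  MgO: 2.863% × 2000 = 57.26 kg
  CaO: 0.9788% × 2000 = 19.58 kg
Mass-balance tally per oxide working from each reported weight, relative to the basis at hand (oxide sums agree with the targets up to rounding of the answer):
  ZnO: 604.0·0.9980 = 602.8 kg (target 602.8 kg)
  BaO: 262.8·0.7756 = 203.8 kg (target 203.8 kg)
  Na2O: 125.6·0.5785 + 1505·0.2155 = 397.0 kg (target 397.0 kg)
  B2O3: 1505·0.4781 = 719.5 kg (target 719.6 kg)
  MgO: 33.74·0.4097 + 91.04·0.4771 = 57.26 kg (target 57.26 kg)
  CaO: 33.74·0.5802 = 19.58 kg (target 19.58 kg)
Auditing the glass mass value: net batch after ignition = 2000 kg (the targets, summed, come to 2000 kg; stated basis 2000 kg — a pure rounding effect).
Summing the batch: Σ batch = 2622 kg; loss to ignition Σ batch·LOI = 622.2 kg; glass ÷ batch gives a yield of 76.27%.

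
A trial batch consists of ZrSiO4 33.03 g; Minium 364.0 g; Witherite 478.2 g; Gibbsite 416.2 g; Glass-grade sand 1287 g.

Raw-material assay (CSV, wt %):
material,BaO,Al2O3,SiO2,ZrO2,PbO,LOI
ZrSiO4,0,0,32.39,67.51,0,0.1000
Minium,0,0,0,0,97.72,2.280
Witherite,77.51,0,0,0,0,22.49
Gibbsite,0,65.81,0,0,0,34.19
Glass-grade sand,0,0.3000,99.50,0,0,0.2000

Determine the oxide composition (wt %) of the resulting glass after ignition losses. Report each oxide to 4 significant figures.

Glass mass = 2318 g (batch 2578 − LOI 260.8).
Composition: BaO 15.99%, Al2O3 11.98%, SiO2 55.71%, ZrO2 0.9621%, PbO 15.35%

In-progress results are shown with 4-significant-digit rounding across the worked steps; each numeric step carries full float precision all the way through — each reported figure is rounded once only. All derived quantities, including totals, ignition loss, glass mass, yield, five oxide percentages, are recomputed starting from the weights for 2318 g of glass at full float precision, as written in the question or the answer.
Delivered oxide masses:
  BaO: 478.2·0.7751 = 370.7 g
  Al2O3: 416.2·0.6581 + 1287·0.003000 = 277.8 g
  SiO2: 33.03·0.3239 + 1287·0.9950 = 1291 g
  ZrO2: 33.03·0.6751 = 22.30 g
  PbO: 364.0·0.9772 = 355.7 g
LOI: 33.03·0.001000 + 364.0·0.02280 + 478.2·0.2249 + 416.2·0.3419 + 1287·0.002000 = 260.8 g
The glass mass, total less LOI, = 2578 − 260.8 = 2318 g (the oxide masses sum to this)
each oxide over glass, ×100, is wt %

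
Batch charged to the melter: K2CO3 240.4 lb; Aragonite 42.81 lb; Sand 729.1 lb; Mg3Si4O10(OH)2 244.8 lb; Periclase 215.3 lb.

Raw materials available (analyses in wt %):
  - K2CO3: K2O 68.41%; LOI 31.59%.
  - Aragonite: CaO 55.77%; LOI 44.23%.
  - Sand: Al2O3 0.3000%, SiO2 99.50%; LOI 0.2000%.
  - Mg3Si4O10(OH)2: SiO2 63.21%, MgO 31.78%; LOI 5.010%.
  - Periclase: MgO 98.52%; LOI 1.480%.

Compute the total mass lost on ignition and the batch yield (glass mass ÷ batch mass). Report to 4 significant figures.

In-progress results are printed with 4-significant-digit rounding between the steps — the whole derivation runs at full float precision throughout. Every reported result receives exactly one rounding — derived quantities (the totals, the yield, the five compositions, ignition loss, net glass mass) are re-derived from the weighed amounts for 1361 lb of glass in exact precision exactly as shown in the problem or answer text.
Per-material ignition loss:
  K2CO3: 240.4 × 0.3159 = 75.94 lb
  Aragonite: 42.81 × 0.4423 = 18.93 lb
  Sand: 729.1 × 0.002000 = 1.458 lb
  Mg3Si4O10(OH)2: 244.8 × 0.05010 = 12.26 lb
  Periclase: 215.3 × 0.01480 = 3.186 lb
Total LOI = 111.8 lb
Glass = batch − LOI = 1472 − 111.8 = 1361 lb

LOI loss = 111.8 lb; glass = 1361 lb; yield = 92.41%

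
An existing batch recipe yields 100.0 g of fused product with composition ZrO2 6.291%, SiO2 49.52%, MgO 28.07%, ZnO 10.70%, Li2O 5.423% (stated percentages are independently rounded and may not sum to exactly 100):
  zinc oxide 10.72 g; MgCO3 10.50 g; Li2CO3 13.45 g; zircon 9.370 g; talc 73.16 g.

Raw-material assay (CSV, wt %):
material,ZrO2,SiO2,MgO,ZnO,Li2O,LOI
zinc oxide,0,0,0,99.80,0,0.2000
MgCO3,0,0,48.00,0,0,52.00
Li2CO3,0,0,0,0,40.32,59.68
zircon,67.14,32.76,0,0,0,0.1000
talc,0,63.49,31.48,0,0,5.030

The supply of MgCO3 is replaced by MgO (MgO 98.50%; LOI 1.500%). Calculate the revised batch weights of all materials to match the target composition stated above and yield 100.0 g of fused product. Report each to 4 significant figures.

Revised batch per 100.0 g fused product:
  zinc oxide: 10.72 g
  MgO: 5.115 g
  Li2CO3: 13.45 g
  zircon: 9.370 g
  talc: 73.16 g
Total batch = 111.8 g; LOI loss = 11.81 g

The intermediate values are printed, rounded to four significant digits, in the printout; all internal work runs at full float precision from start to finish; a single rounding finalizes each reported figure; derived quantities (the yield, LOI, the five compositions, totals, glass mass) are carried in exact precision starting from the weights per 100.0 g of glass, as quoted within the problem or the answer.
Target masses of each oxide per 100.0 g fused product:
  ZrO2: 6.291% × 100.0 = 6.291 g
  SiO2: 49.52% × 100.0 = 49.52 g
  MgO: 28.07% × 100.0 = 28.07 g
  ZnO: 10.70% × 100.0 = 10.70 g
  Li2O: 5.423% × 100.0 = 5.423 g
Checking each oxide sum per the reported batch figures, against the basis in use (sums match the target masses inside rounding margins):
  ZrO2: 9.370·0.6714 = 6.291 g (target 6.291 g)
  SiO2: 9.370·0.3276 + 73.16·0.6349 = 49.52 g (target 49.52 g)
  MgO: 5.115·0.9850 + 73.16·0.3148 = 28.07 g (target 28.07 g)
  ZnO: 10.72·0.9980 = 10.70 g (target 10.70 g)
  Li2O: 13.45·0.4032 = 5.423 g (target 5.423 g)
Glass-mass sanity pass: the batch minus its LOI: 100.0 g (per-oxide target masses sum to 100.0 g; with the basis standing at 100.0 g — rounding explains the deltas).
Adding the batch up: Σ batch = 111.8 g; LOI removed, Σ of batch·LOI: 11.81 g; glass ÷ batch gives a yield of 89.43%.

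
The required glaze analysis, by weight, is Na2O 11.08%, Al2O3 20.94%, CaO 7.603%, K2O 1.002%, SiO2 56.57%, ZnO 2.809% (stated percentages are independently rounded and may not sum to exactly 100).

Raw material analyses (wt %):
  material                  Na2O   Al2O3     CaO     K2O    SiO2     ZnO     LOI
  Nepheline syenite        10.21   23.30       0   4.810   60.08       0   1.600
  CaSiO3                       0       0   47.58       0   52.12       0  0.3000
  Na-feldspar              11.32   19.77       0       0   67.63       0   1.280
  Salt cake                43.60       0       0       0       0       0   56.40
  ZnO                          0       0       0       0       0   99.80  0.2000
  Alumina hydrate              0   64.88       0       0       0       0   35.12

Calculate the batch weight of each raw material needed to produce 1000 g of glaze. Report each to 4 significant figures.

Batch per 1000 g glaze:
  Nepheline syenite: 208.3 g
  CaSiO3: 159.8 g
  Na-feldspar: 528.3 g
  Salt cake: 68.19 g
  ZnO: 28.15 g
  Alumina hydrate: 86.97 g
Total batch = 1080 g; LOI loss = 79.63 g; yield = 92.62%

All internal work keeps full float precision in every operation. The intermediate values are shown, with 4-significant-figure rounding, in the printout; exactly one rounding goes into every reported value; all derived quantities, including yield, LOI, the totals, the six compositions, glass mass, are computed using the weight values at 1000 g of glass in exact precision exactly as shown in the question or the answer.
Per-oxide target masses for 1000 g glaze:
  Na2O: 11.08% × 1000 = 110.8 g
  Al2O3: 20.94% × 1000 = 209.4 g
  CaO: 7.603% × 1000 = 76.03 g
  K2O: 1.002% × 1000 = 10.02 g
  SiO2: 56.57% × 1000 = 565.7 g
  ZnO: 2.809% × 1000 = 28.09 g
Oxide-by-oxide audit using the reported weights, at the basis given (each sum matches its target mass inside rounding margins):
  Na2O: 208.3·0.1021 + 528.3·0.1132 + 68.19·0.4360 = 110.8 g (target 110.8 g)
  Al2O3: 208.3·0.2330 + 528.3·0.1977 + 86.97·0.6488 = 209.4 g (target 209.4 g)
  CaO: 159.8·0.4758 = 76.03 g (target 76.03 g)
  K2O: 208.3·0.04810 = 10.02 g (target 10.02 g)
  SiO2: 208.3·0.6008 + 159.8·0.5212 + 528.3·0.6763 = 565.7 g (target 565.7 g)
  ZnO: 28.15·0.9980 = 28.09 g (target 28.09 g)
Consistency of the glass mass: total batch − LOI = 1000 g (per-oxide target masses sum to 1000 g; basis as stated: 1000 g — a pure rounding effect).
Total batch = Σ batch = 1080 g; the LOI term Σ batch·LOI equals 79.63 g; as yield: glass ÷ batch → 92.62%.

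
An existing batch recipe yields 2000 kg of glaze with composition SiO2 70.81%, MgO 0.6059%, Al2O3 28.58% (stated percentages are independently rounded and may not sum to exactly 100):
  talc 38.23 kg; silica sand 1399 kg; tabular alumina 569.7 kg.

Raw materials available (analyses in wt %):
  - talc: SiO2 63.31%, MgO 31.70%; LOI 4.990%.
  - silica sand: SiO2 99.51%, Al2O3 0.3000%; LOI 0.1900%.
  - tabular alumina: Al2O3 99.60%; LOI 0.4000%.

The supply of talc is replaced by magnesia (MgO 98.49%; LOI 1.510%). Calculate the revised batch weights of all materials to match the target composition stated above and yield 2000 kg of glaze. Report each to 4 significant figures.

Revised batch per 2000 kg glaze:
  magnesia: 12.30 kg
  silica sand: 1423 kg
  tabular alumina: 569.6 kg
Total batch = 2005 kg; LOI loss = 5.168 kg

Mid-chain values are shown rounded to 4 significant figures in the working; the working math keeps full precision from first step to last. Exactly one rounding lands on each reported number. Derived quantities are rebuilt from the weighed amounts at 2000 kg of glass in full float precision (the totals, LOI, three oxide percentages, net glass mass, the yield), as quoted within the problem or the answer.
Target masses of each oxide per 2000 kg glaze:
  SiO2: 70.81% × 2000 = 1416 kg
  MgO: 0.6059% × 2000 = 12.12 kg
  Al2O3: 28.58% × 2000 = 571.6 kg
Checking each oxide sum on the weights just shown, against the basis in use (oxide sums agree with the targets modulo rounding of the values):
  SiO2: 1423·0.9951 = 1416 kg (target 1416 kg)
  MgO: 12.30·0.9849 = 12.11 kg (target 12.12 kg)
  Al2O3: 1423·0.003000 + 569.6·0.9960 = 571.6 kg (target 571.6 kg)
Auditing the glass mass value: the batch minus its LOI: 2000 kg (the targets, summed, come to 2000 kg; versus the stated basis of 2000 kg — rounding explains the deltas).
Summing the batch: Σ batch = 2005 kg; ignition loss, Σ(batch × LOI) = 5.168 kg; as yield: glass ÷ batch → 99.74%.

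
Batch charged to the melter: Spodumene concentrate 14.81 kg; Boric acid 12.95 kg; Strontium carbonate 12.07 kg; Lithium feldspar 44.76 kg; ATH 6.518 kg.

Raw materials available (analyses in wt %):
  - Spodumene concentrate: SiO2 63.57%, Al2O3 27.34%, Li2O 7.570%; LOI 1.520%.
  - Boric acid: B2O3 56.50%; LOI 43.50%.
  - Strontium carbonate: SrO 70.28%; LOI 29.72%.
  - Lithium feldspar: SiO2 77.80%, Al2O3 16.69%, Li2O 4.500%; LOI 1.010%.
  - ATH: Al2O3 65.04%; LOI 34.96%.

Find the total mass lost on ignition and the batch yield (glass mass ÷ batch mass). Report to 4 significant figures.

Every computation holds full precision at each step; in-progress results are shown rounded to four significant digits within the worked lines; every reported figure is rounded once only. All derived quantities (the five compositions, glass mass, yield, LOI, totals) are recomputed in full float precision using the weight values on 78.93 kg of glass exactly as shown in problem or answer.
Material-by-material LOI:
  Spodumene concentrate: 14.81 × 0.01520 = 0.2251 kg
  Boric acid: 12.95 × 0.4350 = 5.633 kg
  Strontium carbonate: 12.07 × 0.2972 = 3.587 kg
  Lithium feldspar: 44.76 × 0.01010 = 0.4521 kg
  ATH: 6.518 × 0.3496 = 2.279 kg
Total LOI = 12.18 kg
Glass = batch − LOI = 91.11 − 12.18 = 78.93 kg

LOI loss = 12.18 kg; glass = 78.93 kg; yield = 86.64%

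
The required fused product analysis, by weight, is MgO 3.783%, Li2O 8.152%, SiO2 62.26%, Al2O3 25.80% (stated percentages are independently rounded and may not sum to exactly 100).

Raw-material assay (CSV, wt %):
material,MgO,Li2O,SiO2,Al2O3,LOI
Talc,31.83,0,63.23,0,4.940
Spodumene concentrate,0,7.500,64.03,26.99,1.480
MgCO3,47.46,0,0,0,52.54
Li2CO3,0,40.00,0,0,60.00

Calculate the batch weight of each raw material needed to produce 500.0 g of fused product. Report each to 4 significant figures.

Intermediates are printed rounded to four significant figures in the printout; all internal work holds exact precision through the solve. Every reported value is rounded only once; the derived quantities, including the totals, net glass mass, yield, ignition loss, four oxide percentages, are rebuilt starting from the weights per 500.0 g of glass at full precision, as quoted within the problem or answer text.
Target oxide masses per 500.0 g fused product:
  MgO: 3.783% × 500.0 = 18.92 g
  Li2O: 8.152% × 500.0 = 40.76 g
  SiO2: 62.26% × 500.0 = 311.3 g
  Al2O3: 25.80% × 500.0 = 129.0 g
Sums-versus-targets review from the weights as reported, at the basis given (oxide sums agree with the targets up to rounding of the answer):
  MgO: 8.328·0.3183 + 34.27·0.4746 = 18.92 g (target 18.92 g)
  Li2O: 478.0·0.07500 + 12.28·0.4000 = 40.76 g (target 40.76 g)
  SiO2: 8.328·0.6323 + 478.0·0.6403 = 311.3 g (target 311.3 g)
  Al2O3: 478.0·0.2699 = 129.0 g (target 129.0 g)
Glass-mass closure: batch Σ − ignition loss = 500.0 g (the targets, summed, come to 500.0 g; stated basis 500.0 g — differing by rounding only).
Total batch = Σ batch = 532.9 g; LOI removed, Σ of batch·LOI: 32.86 g; yield: glass divided by total = 93.83%.

Batch per 500.0 g fused product:
  Talc: 8.328 g
  Spodumene concentrate: 478.0 g
  MgCO3: 34.27 g
  Li2CO3: 12.28 g
Total batch = 532.9 g; LOI loss = 32.86 g; yield = 93.83%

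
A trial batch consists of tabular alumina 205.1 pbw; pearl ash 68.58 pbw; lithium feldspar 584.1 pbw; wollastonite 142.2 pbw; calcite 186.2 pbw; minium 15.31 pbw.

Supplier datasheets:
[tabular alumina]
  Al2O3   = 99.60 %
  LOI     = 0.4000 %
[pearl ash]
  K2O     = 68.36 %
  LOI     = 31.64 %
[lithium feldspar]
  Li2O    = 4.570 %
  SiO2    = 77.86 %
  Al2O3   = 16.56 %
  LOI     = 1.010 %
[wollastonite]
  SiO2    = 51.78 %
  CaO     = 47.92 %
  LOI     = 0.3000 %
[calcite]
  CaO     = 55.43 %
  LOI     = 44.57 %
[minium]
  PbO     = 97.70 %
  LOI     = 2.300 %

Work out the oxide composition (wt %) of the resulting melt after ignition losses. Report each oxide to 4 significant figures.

The working math maintains full float precision throughout. Values along the way appear rounded to 4 significant figures as written. Every reported result is rounded once only; all derived quantities (yield, the totals, six oxide percentages, glass mass, LOI) are re-derived at exact precision from the weighed amounts at 1089 pbw of glass, as given in the problem or the answer.
Per-oxide mass from batch:
  Li2O: 584.1·0.04570 = 26.69 pbw
  K2O: 68.58·0.6836 = 46.88 pbw
  SiO2: 584.1·0.7786 + 142.2·0.5178 = 528.4 pbw
  Al2O3: 205.1·0.9960 + 584.1·0.1656 = 301.0 pbw
  CaO: 142.2·0.4792 + 186.2·0.5543 = 171.4 pbw
  PbO: 15.31·0.9770 = 14.96 pbw
LOI: 205.1·0.004000 + 68.58·0.3164 + 584.1·0.01010 + 142.2·0.003000 + 186.2·0.4457 + 15.31·0.02300 = 112.2 pbw
Net of LOI, the glass mass = 1201 − 112.2 = 1089 pbw (= the summed oxide contributions)
wt %: oxide over glass, times 100

Glass mass = 1089 pbw (batch 1201 − LOI 112.2).
Composition: Li2O 2.450%, K2O 4.304%, SiO2 48.51%, Al2O3 27.63%, CaO 15.73%, PbO 1.373%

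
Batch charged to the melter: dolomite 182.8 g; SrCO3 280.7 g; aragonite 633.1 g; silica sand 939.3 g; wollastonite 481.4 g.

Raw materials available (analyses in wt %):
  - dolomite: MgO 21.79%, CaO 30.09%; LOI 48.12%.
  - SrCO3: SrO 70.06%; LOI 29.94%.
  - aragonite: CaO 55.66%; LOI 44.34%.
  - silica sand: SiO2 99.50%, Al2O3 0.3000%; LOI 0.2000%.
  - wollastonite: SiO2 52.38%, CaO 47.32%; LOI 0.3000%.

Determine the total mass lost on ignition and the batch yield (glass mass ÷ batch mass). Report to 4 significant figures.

LOI loss = 456.0 g; glass = 2061 g; yield = 81.88%

Working values are displayed, with 4-significant-digit rounding, as written — full float precision is held at every stage — every reported number takes just one rounding. The derived quantities are carried from the batch weights at 2061 g of glass in full float precision (LOI, the yield, five oxide percentages, the totals, glass mass) exactly as shown in the problem or answer text.
Each material's LOI contribution:
  dolomite: 182.8 × 0.4812 = 87.96 g
  SrCO3: 280.7 × 0.2994 = 84.04 g
  aragonite: 633.1 × 0.4434 = 280.7 g
  silica sand: 939.3 × 0.002000 = 1.879 g
  wollastonite: 481.4 × 0.003000 = 1.444 g
Total LOI = 456.0 g
Glass = batch − LOI = 2517 − 456.0 = 2061 g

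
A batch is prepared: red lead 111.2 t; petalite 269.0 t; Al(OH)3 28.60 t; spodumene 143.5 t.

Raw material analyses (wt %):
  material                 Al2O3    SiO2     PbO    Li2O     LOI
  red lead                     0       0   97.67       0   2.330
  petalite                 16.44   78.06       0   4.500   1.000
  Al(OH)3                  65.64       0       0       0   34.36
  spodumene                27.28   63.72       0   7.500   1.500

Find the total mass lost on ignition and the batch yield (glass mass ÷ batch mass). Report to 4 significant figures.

LOI loss = 17.26 t; glass = 535.0 t; yield = 96.87%

Intermediates appear, rounded to 4 significant figures, within the worked lines — the working math holds full float precision end to end. Every reported number sees exactly one rounding; all derived quantities are carried using the weight values for 535.0 t of glass at exact precision (the totals, ignition loss, the yield, the four compositions, glass mass), as they appear in either problem or answer.
Loss on ignition, line by line:
  red lead: 111.2 × 0.02330 = 2.591 t
  petalite: 269.0 × 0.01000 = 2.690 t
  Al(OH)3: 28.60 × 0.3436 = 9.827 t
  spodumene: 143.5 × 0.01500 = 2.152 t
Total LOI = 17.26 t
Glass = batch − LOI = 552.3 − 17.26 = 535.0 t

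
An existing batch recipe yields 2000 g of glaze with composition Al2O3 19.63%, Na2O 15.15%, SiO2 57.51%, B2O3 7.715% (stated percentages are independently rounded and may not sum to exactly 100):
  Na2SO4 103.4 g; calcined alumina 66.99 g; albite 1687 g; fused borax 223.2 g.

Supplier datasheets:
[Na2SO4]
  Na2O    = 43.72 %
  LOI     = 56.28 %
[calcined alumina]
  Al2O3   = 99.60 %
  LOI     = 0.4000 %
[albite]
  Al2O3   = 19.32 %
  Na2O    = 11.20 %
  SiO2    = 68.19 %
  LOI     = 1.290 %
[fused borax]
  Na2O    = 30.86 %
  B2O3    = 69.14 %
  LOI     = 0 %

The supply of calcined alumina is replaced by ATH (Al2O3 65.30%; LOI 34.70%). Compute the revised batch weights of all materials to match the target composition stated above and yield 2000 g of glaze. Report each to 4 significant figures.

All internal work holds full float precision from first step to last. Values along the way appear with 4-significant-figure rounding at each printed step; a single rounding produces every reported number — derived quantities (net glass mass, four oxide percentages, ignition loss, the yield, the totals) are re-derived in full float precision starting from the weights for 2000 g of glass as they appear in the question or the answer.
The oxide mass targets at 2000 g glaze:
  Al2O3: 19.63% × 2000 = 392.6 g
  Na2O: 15.15% × 2000 = 303.0 g
  SiO2: 57.51% × 2000 = 1150 g
  B2O3: 7.715% × 2000 = 154.3 g
A balance pass over the oxides, with the batch weights as given, versus the basis set out (every target is met by its sum inside rounding margins):
  Al2O3: 102.2·0.6530 + 1687·0.1932 = 392.7 g (target 392.6 g)
  Na2O: 103.4·0.4372 + 1687·0.1120 + 223.2·0.3086 = 303.0 g (target 303.0 g)
  SiO2: 1687·0.6819 = 1150 g (target 1150 g)
  B2O3: 223.2·0.6914 = 154.3 g (target 154.3 g)
Glass-mass sanity pass: net batch after ignition = 2000 g (per-oxide target masses sum to 2000 g; basis as stated: 2000 g — rounding explains the deltas).
Summing the batch: Σ batch = 2116 g; Σ batch·LOI gives LOI loss = 115.4 g; yield, glass over the total, = 94.54%.

Revised batch per 2000 g glaze:
  Na2SO4: 103.4 g
  ATH: 102.2 g
  albite: 1687 g
  fused borax: 223.2 g
Total batch = 2116 g; LOI loss = 115.4 g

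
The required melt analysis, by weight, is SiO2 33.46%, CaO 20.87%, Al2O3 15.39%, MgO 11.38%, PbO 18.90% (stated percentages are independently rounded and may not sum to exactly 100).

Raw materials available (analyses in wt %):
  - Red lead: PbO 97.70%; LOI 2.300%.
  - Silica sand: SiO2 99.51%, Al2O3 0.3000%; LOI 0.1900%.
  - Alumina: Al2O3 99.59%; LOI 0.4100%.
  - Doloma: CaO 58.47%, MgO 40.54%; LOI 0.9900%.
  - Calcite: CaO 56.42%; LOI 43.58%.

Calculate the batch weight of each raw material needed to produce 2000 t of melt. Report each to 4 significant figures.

Mid-chain values are shown (rounded to 4 significant figures) on the page — exact precision is kept from first step to last. Each reported figure is rounded just once — the derived quantities, including totals, glass mass, yield, LOI, the five compositions, are rebuilt starting from the weights for 2000 t of glass at full precision, exactly as printed in question or answer.
Target masses of each oxide per 2000 t melt:
  SiO2: 33.46% × 2000 = 669.2 t
  CaO: 20.87% × 2000 = 417.4 t
  Al2O3: 15.39% × 2000 = 307.8 t
  MgO: 11.38% × 2000 = 227.6 t
  PbO: 18.90% × 2000 = 378.0 t
Per-oxide balance check with the batch weights as given, relative to the basis at hand (summed amounts equal target values given rounding of the digits):
  SiO2: 672.5·0.9951 = 669.2 t (target 669.2 t)
  CaO: 561.4·0.5847 + 158.0·0.5642 = 417.4 t (target 417.4 t)
  Al2O3: 672.5·0.003000 + 307.0·0.9959 = 307.8 t (target 307.8 t)
  MgO: 561.4·0.4054 = 227.6 t (target 227.6 t)
  PbO: 386.9·0.9770 = 378.0 t (target 378.0 t)
Glass-mass closure: batch Σ − ignition loss = 2000 t (the targets, summed, come to 2000 t; basis as stated: 2000 t — rounding explains the deltas).
Adding the batch up: Σ batch = 2086 t; loss to ignition Σ batch·LOI = 85.85 t; the yield ratio, glass ÷ batch: 95.88%.

Batch per 2000 t melt:
  Red lead: 386.9 t
  Silica sand: 672.5 t
  Alumina: 307.0 t
  Doloma: 561.4 t
  Calcite: 158.0 t
Total batch = 2086 t; LOI loss = 85.85 t; yield = 95.88%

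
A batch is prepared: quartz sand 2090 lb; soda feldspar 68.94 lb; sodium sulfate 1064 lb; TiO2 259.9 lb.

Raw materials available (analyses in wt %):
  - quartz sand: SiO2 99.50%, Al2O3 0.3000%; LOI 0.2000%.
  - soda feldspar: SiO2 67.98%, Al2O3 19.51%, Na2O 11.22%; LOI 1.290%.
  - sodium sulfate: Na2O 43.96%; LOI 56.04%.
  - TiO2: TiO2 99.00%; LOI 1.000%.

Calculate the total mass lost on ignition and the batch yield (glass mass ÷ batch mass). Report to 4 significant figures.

LOI loss = 603.9 lb; glass = 2879 lb; yield = 82.66%

Values along the way are printed, rounded to four significant figures, as written. Each numeric step holds full precision in all steps — every reported number sees exactly one rounding — all derived quantities (LOI, totals, the four compositions, glass mass, yield) are recomputed at full float precision from the batch weights for 2879 lb of glass, as written in question or answer.
Material-by-material LOI:
  quartz sand: 2090 × 0.002000 = 4.180 lb
  soda feldspar: 68.94 × 0.01290 = 0.8893 lb
  sodium sulfate: 1064 × 0.5604 = 596.3 lb
  TiO2: 259.9 × 0.01000 = 2.599 lb
Total LOI = 603.9 lb
Glass = batch − LOI = 3483 − 603.9 = 2879 lb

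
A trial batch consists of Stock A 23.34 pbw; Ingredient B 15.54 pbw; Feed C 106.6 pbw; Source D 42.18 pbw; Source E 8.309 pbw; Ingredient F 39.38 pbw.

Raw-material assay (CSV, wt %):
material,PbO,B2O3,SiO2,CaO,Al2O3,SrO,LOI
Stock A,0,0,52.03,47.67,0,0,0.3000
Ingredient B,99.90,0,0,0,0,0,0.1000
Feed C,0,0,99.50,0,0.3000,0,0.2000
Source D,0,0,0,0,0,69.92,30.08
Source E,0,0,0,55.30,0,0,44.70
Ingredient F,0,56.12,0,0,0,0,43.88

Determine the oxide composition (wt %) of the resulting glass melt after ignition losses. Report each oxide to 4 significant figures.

Glass mass = 201.4 pbw (batch 235.3 − LOI 33.98).
Composition: PbO 7.709%, B2O3 10.97%, SiO2 58.70%, CaO 7.807%, Al2O3 0.1588%, SrO 14.65%

Every computation holds exact precision throughout; the intermediate values appear, rounded to 4 significant figures, in the working — a single rounding finalizes each reported value — derived quantities (yield, six oxide percentages, glass mass, ignition loss, the totals) are re-derived from the weighed amounts at 201.4 pbw of glass at full precision as they appear in the problem or answer text.
Delivered oxide masses:
  PbO: 15.54·0.9990 = 15.52 pbw
  B2O3: 39.38·0.5612 = 22.10 pbw
  SiO2: 23.34·0.5203 + 106.6·0.9950 = 118.2 pbw
  CaO: 23.34·0.4767 + 8.309·0.5530 = 15.72 pbw
  Al2O3: 106.6·0.003000 = 0.3198 pbw
  SrO: 42.18·0.6992 = 29.49 pbw
LOI: 23.34·0.003000 + 15.54·0.001000 + 106.6·0.002000 + 42.18·0.3008 + 8.309·0.4470 + 39.38·0.4388 = 33.98 pbw
Net of LOI, the glass mass = 235.3 − 33.98 = 201.4 pbw (equal to the oxide-mass sum)
each wt % is 100 × oxide ÷ glass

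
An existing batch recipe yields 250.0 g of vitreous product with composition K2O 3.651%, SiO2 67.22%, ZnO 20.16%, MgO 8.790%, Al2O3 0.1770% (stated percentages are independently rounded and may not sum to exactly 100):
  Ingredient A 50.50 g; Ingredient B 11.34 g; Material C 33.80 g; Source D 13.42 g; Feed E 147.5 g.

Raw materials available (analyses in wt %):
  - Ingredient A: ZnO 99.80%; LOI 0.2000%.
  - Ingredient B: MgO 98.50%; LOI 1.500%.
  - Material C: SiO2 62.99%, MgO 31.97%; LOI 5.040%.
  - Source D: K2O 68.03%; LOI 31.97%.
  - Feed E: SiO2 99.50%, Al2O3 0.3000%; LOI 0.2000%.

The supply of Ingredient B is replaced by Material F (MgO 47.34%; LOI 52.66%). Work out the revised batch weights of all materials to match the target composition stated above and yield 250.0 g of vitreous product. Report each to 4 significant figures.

Intermediates appear, rounded to 4 significant digits, within the worked lines — all internal work keeps full precision at each step; each reported number carries a single rounding. All derived quantities, including net glass mass, the totals, LOI, the yield, five oxide percentages, are re-derived using the weight values at 250.0 g of glass in full precision, as they appear in the problem or the answer.
Oxide mass targets, per 250.0 g vitreous product:
  K2O: 3.651% × 250.0 = 9.128 g
  SiO2: 67.22% × 250.0 = 168.0 g
  ZnO: 20.16% × 250.0 = 50.40 g
  MgO: 8.790% × 250.0 = 21.98 g
  Al2O3: 0.1770% × 250.0 = 0.4425 g
Oxide-by-oxide audit per the reported batch figures, on the stated basis (each sum matches its target mass exact up to rounding of places):
  K2O: 13.42·0.6803 = 9.130 g (target 9.128 g)
  SiO2: 33.80·0.6299 + 147.5·0.9950 = 168.1 g (target 168.0 g)
  ZnO: 50.50·0.9980 = 50.40 g (target 50.40 g)
  MgO: 23.60·0.4734 + 33.80·0.3197 = 21.98 g (target 21.98 g)
  Al2O3: 147.5·0.003000 = 0.4425 g (target 0.4425 g)
The glass-mass cross-check: the batch minus its LOI: 250.0 g (oxide target masses add up to 250.0 g; the stated basis being 250.0 g — deltas are rounding alone).
Adding the batch up: Σ batch = 268.8 g; the LOI term Σ batch·LOI equals 18.82 g; glass ÷ batch gives a yield of 93.00%.

Revised batch per 250.0 g vitreous product:
  Ingredient A: 50.50 g
  Material F: 23.60 g
  Material C: 33.80 g
  Source D: 13.42 g
  Feed E: 147.5 g
Total batch = 268.8 g; LOI loss = 18.82 g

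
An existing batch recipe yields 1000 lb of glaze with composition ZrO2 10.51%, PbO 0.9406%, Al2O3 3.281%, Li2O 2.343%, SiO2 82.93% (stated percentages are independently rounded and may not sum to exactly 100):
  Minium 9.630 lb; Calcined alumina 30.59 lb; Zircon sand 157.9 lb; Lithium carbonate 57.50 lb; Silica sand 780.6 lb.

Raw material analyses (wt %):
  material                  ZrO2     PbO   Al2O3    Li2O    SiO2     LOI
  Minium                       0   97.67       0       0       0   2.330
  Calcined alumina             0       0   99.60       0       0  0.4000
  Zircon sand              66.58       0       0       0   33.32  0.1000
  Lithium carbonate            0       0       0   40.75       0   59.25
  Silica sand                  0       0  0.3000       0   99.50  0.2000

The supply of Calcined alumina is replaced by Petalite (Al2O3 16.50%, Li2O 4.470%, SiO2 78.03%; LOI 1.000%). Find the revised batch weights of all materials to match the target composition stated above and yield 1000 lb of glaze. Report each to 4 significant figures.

Revised batch per 1000 lb glaze:
  Minium: 9.630 lb
  Petalite: 187.3 lb
  Zircon sand: 157.9 lb
  Lithium carbonate: 36.95 lb
  Silica sand: 633.7 lb
Total batch = 1025 lb; LOI loss = 25.42 lb

Mid-chain values are shown, rounded to 4 significant figures, between the steps — all internal work runs at full precision in every operation — every reported number carries a single rounding; all derived quantities are re-derived at full float precision (yield, totals, glass mass, LOI, five oxide percentages) using the weight values on 1000 lb of glass exactly as printed in either problem or answer.
Target oxide masses per 1000 lb glaze:
  ZrO2: 10.51% × 1000 = 105.1 lb
  PbO: 0.9406% × 1000 = 9.406 lb
  Al2O3: 3.281% × 1000 = 32.81 lb
  Li2O: 2.343% × 1000 = 23.43 lb
  SiO2: 82.93% × 1000 = 829.3 lb
A balance pass over the oxides, on the weights just shown, versus the basis set out (delivered sums recover each target once rounding is allowed for):
  ZrO2: 157.9·0.6658 = 105.1 lb (target 105.1 lb)
  PbO: 9.630·0.9767 = 9.406 lb (target 9.406 lb)
  Al2O3: 187.3·0.1650 + 633.7·0.003000 = 32.81 lb (target 32.81 lb)
  Li2O: 187.3·0.04470 + 36.95·0.4075 = 23.43 lb (target 23.43 lb)
  SiO2: 187.3·0.7803 + 157.9·0.3332 + 633.7·0.9950 = 829.3 lb (target 829.3 lb)
Glass-mass sanity pass: Σ batch − LOI loss = 1000 lb (per-oxide target masses sum to 1000 lb; versus the stated basis of 1000 lb — gaps are rounding artifacts).
Total batch = Σ batch = 1025 lb; LOI removed, Σ of batch·LOI: 25.42 lb; as yield: glass ÷ batch → 97.52%.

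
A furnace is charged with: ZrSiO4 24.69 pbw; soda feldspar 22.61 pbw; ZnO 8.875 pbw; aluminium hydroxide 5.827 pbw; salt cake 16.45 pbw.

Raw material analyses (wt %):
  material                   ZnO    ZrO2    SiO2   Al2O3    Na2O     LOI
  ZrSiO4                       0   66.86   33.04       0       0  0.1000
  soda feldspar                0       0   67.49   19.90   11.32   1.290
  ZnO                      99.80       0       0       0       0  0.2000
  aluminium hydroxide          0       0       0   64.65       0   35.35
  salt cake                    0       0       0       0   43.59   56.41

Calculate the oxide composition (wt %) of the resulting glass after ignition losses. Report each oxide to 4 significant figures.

Glass mass = 66.78 pbw (batch 78.45 − LOI 11.67).
Composition: ZnO 13.26%, ZrO2 24.72%, SiO2 35.07%, Al2O3 12.38%, Na2O 14.57%

Values along the way are printed rounded off to 4 significant digits in the printout; every computation maintains full float precision at all times; a single rounding completes each reported value. All derived quantities are re-derived using the weight values on 66.78 pbw of glass in full float precision (glass mass, totals, the five compositions, ignition loss, the yield), as written in either problem or answer.
Oxide masses out of the charge:
  ZnO: 8.875·0.9980 = 8.857 pbw
  ZrO2: 24.69·0.6686 = 16.51 pbw
  SiO2: 24.69·0.3304 + 22.61·0.6749 = 23.42 pbw
  Al2O3: 22.61·0.1990 + 5.827·0.6465 = 8.267 pbw
  Na2O: 22.61·0.1132 + 16.45·0.4359 = 9.730 pbw
LOI: 24.69·0.001000 + 22.61·0.01290 + 8.875·0.002000 + 5.827·0.3535 + 16.45·0.5641 = 11.67 pbw
The glass mass, total less LOI, = 78.45 − 11.67 = 66.78 pbw (= Σ oxide masses)
percent by weight: oxide/glass ×100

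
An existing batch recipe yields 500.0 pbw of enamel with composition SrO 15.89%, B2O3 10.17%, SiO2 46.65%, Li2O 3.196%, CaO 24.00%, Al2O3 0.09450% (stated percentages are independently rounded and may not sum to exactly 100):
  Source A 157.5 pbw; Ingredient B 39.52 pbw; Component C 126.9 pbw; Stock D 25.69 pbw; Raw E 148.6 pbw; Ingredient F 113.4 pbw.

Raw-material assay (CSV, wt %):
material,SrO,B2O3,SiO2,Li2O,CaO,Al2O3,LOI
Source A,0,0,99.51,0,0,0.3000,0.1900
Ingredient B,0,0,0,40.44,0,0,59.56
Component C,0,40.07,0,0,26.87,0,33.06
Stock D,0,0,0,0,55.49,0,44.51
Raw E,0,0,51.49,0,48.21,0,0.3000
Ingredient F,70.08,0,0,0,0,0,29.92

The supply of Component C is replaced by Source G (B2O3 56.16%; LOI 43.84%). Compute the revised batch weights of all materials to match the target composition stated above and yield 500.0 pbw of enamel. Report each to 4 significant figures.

Intermediates are shown (rounded to four significant figures) as written — every computation keeps exact precision in every operation. A single rounding finalizes every reported result; all derived quantities are rebuilt from the weighed amounts at 500.0 pbw of glass in full float precision (yield, the totals, six oxide percentages, ignition loss, glass mass) as quoted within the question or the answer.
Target masses of each oxide per 500.0 pbw enamel:
  SrO: 15.89% × 500.0 = 79.45 pbw
  B2O3: 10.17% × 500.0 = 50.85 pbw
  SiO2: 46.65% × 500.0 = 233.2 pbw
  Li2O: 3.196% × 500.0 = 15.98 pbw
  CaO: 24.00% × 500.0 = 120.0 pbw
  Al2O3: 0.09450% × 500.0 = 0.4725 pbw
Per-oxide balance check using the reported weights, at the basis given (every target is met by its sum given rounding of the digits):
  SrO: 113.4·0.7008 = 79.47 pbw (target 79.45 pbw)
  B2O3: 90.54·0.5616 = 50.85 pbw (target 50.85 pbw)
  SiO2: 157.5·0.9951 + 148.6·0.5149 = 233.2 pbw (target 233.2 pbw)
  Li2O: 39.52·0.4044 = 15.98 pbw (target 15.98 pbw)
  CaO: 87.14·0.5549 + 148.6·0.4821 = 120.0 pbw (target 120.0 pbw)
  Al2O3: 157.5·0.003000 = 0.4725 pbw (target 0.4725 pbw)
Glass-mass sanity pass: whole batch net of LOI = 500.0 pbw (targets for the oxides total 500.0 pbw; basis as stated: 500.0 pbw — deltas are rounding alone).
Batch grand total — Σ batch = 636.7 pbw; Σ batch·LOI gives LOI loss = 136.7 pbw; as yield: glass ÷ batch → 78.53%.

Revised batch per 500.0 pbw enamel:
  Source A: 157.5 pbw
  Ingredient B: 39.52 pbw
  Source G: 90.54 pbw
  Stock D: 87.14 pbw
  Raw E: 148.6 pbw
  Ingredient F: 113.4 pbw
Total batch = 636.7 pbw; LOI loss = 136.7 pbw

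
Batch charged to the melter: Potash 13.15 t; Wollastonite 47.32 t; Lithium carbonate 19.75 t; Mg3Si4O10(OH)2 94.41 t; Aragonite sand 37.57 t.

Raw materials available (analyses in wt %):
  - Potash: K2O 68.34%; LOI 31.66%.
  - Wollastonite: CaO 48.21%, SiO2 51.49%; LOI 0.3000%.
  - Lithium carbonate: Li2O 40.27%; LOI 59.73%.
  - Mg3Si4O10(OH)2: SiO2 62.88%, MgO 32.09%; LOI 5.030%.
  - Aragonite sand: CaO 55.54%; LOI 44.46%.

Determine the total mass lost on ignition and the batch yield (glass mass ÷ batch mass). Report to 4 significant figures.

LOI loss = 37.55 t; glass = 174.6 t; yield = 82.30%

Every computation maintains exact precision through every step; the intermediate values appear (rounded to 4 significant figures) in the working; a single rounding completes every reported value. All derived quantities, which include the yield, five oxide percentages, glass mass, the totals, ignition loss, are computed in exact precision, as written in the question or the answer, starting from the weights per 174.6 t of glass.
Per-material ignition loss:
  Potash: 13.15 × 0.3166 = 4.163 t
  Wollastonite: 47.32 × 0.003000 = 0.1420 t
  Lithium carbonate: 19.75 × 0.5973 = 11.80 t
  Mg3Si4O10(OH)2: 94.41 × 0.05030 = 4.749 t
  Aragonite sand: 37.57 × 0.4446 = 16.70 t
Total LOI = 37.55 t
Glass = batch − LOI = 212.2 − 37.55 = 174.6 t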